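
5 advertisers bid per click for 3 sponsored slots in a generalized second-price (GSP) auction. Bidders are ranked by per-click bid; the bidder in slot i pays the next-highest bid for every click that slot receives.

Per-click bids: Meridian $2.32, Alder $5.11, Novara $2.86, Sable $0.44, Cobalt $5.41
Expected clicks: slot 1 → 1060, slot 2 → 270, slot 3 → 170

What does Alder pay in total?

Sorting advertisers: $5.41 (Cobalt) > $5.11 (Alder) > $2.86 (Novara) > $2.32 (Meridian) > …
Alder holds slot 2 → pays next bid $2.86 × 270 clicks = $772.20.

Alder pays $772.20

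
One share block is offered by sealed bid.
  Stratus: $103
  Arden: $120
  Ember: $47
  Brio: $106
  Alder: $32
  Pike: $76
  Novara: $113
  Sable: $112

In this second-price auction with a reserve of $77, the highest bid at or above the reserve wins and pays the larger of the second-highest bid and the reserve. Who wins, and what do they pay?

Bids in order: 120 (Arden) > 113 (Novara) > 112 (Sable) > 106 (Brio) > 103 (Stratus) > 76 (Pike) > …
Arden has the top bid at or above the reserve ($120).
max(second-highest $113, reserve $77) = $113; the reserve does not bind.

Arden pays $113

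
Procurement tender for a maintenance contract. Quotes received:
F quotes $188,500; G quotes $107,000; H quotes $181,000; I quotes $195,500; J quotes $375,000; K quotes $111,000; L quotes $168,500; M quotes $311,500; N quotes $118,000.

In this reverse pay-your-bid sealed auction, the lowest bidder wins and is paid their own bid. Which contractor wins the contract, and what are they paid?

Sorting bids: 107,000 (G) < 111,000 (K) < 118,000 (N) < 168,500 (L) < 181,000 (H) < 188,500 (F) < …
G is lowest → is paid own bid, $107,000.

G is paid $107,000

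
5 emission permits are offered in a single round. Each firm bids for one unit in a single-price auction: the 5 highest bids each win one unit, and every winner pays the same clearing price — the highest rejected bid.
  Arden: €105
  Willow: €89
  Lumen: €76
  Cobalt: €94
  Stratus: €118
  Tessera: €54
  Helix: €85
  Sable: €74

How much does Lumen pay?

Lumen pays €0

Ordering the bids: 118 (Stratus), 105 (Arden), 94 (Cobalt), 89 (Willow), 85 (Helix), 76 (Lumen), 74 (Sable), …
Winners (5 units): Stratus, Arden, Cobalt, Willow, Helix.
Clearing price = highest rejected bid = €76.
Lumen does not win → pays €0.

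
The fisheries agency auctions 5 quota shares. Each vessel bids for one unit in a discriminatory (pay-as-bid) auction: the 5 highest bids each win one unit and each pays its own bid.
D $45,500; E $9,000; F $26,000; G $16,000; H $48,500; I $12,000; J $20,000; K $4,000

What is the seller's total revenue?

Bids ranked high→low: 48,500 (H), 45,500 (D), 26,000 (F), 20,000 (J), 16,000 (G), 12,000 (I), 9,000 (E), …
The 5 highest are H, D, F, J, G.
Total revenue = 48,500 + 45,500 + 26,000 + 20,000 + 16,000 = $156,000.

Total revenue: $156,000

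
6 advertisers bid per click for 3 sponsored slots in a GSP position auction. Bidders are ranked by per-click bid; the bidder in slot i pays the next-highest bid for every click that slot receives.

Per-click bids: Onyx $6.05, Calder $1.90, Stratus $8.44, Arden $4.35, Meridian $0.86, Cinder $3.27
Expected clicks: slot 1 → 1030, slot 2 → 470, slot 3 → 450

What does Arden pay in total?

Arden pays $1471.50

Sorting advertisers: $8.44 (Stratus) > $6.05 (Onyx) > $4.35 (Arden) > $3.27 (Cinder) > …
Arden holds slot 3 → pays next bid $3.27 × 450 clicks = $1471.50.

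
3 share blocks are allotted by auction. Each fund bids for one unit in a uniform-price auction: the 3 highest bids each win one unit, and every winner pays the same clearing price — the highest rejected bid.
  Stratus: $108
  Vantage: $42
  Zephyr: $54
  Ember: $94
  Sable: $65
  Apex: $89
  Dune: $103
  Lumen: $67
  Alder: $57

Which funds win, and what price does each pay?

Bids ranked high→low: 108 (Stratus), 103 (Dune), 94 (Ember), 89 (Apex), 67 (Lumen), …
Top 3: Stratus, Dune, Ember.
First losing bid is Apex's $89, which sets the uniform price.

Stratus, Dune, Ember; each pays $89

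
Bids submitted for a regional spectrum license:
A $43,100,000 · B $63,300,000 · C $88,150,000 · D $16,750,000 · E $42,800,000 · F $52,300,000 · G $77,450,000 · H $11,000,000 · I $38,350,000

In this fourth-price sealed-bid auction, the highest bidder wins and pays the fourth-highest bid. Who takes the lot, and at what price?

C pays $52,300,000

Sorting bids: 88,150,000 (C) > 77,450,000 (G) > 63,300,000 (B) > 52,300,000 (F) > 43,100,000 (A) > 42,800,000 (E) > …
C is highest; pays the fourth-highest bid, $52,300,000.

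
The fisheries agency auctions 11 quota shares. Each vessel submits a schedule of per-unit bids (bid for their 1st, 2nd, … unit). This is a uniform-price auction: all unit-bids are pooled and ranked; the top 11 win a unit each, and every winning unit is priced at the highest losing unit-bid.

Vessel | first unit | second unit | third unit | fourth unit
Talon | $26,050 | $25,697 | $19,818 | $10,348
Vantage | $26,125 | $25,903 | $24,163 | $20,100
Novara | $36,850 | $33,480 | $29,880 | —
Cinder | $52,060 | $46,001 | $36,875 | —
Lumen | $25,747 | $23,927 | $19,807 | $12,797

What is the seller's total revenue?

Total revenue: $265,793

Merging the schedules and taking the best 11: 52,060 (Cinder-1), 46,001 (Cinder-2), 36,875 (Cinder-3), 36,850 (Novara-1), 33,480 (Novara-2), 29,880 (Novara-3), 26,125 (Vantage-1), 26,050 (Talon-1), 25,903 (Vantage-2), 25,747 (Lumen-1), 25,697 (Talon-2)
The (k+1)-th unit-bid is $24,163.
Allocation: Cinder 3, Lumen 1, Novara 3, Talon 2, Vantage 2. Every unit priced at $24,163.
Revenue = 11 × 24,163 = $265,793.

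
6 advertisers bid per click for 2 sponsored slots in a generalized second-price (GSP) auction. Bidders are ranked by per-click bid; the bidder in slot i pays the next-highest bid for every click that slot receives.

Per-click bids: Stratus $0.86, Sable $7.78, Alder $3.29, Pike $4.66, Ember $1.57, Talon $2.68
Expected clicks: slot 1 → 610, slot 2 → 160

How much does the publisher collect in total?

Total revenue: $3369.00

Per-click bids in order: $7.78 (Sable) > $4.66 (Pike) > $3.29 (Alder) > …
Slot 1: Sable pays $4.66 × 610 = $2842.60
Slot 2: Pike pays $3.29 × 160 = $526.40
Total = $3369.00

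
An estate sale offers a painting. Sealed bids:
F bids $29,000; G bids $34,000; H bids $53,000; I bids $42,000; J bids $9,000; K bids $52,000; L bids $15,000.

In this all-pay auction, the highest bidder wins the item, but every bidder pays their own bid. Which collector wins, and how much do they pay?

Bids ranked: 53,000 (H) > 52,000 (K) > 42,000 (I) > 34,000 (G) > 29,000 (F) > 15,000 (L) > …
H wins with the top bid; all bids are sunk regardless.

H pays $53,000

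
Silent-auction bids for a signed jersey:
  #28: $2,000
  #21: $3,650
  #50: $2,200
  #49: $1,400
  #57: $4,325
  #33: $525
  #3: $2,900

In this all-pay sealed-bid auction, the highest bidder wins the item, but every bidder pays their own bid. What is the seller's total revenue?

Total revenue: $17,000

Bids in order: 4,325 (#57) > 3,650 (#21) > 2,900 (#3) > 2,200 (#50) > 2,000 (#28) > 1,400 (#49) > …
#57 wins with the top bid; all bids are sunk regardless.
Every bidder forfeits their bid regardless of winning.
Revenue = 2,000 + 3,650 + 2,200 + 1,400 + 4,325 + 525 + 2,900 = $17,000.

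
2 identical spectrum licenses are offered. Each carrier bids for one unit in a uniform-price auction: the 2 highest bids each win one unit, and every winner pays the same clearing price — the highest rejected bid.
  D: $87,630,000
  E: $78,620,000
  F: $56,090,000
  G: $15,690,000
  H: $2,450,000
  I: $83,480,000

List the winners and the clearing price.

Sorting: 87,630,000 (D), 83,480,000 (I), 78,620,000 (E), 56,090,000 (F), …
The 2 highest are D, I.
Highest unsuccessful bid: $78,620,000 → clearing price.

D, I; each pays $78,620,000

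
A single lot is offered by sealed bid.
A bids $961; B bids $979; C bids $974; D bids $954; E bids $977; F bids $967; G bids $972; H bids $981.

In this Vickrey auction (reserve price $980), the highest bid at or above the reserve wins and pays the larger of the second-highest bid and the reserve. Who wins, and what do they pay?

H pays $980

Vickrey auction (reserve price $980): the highest bid at or above the reserve wins and pays the larger of the second-highest bid and the reserve.
Bids ranked: 981 (H) > 979 (B) > 977 (E) > 974 (C) > 972 (G) > 967 (F) > …
Highest eligible bid: H at $981.
max(second-highest $979, reserve $980) = $980.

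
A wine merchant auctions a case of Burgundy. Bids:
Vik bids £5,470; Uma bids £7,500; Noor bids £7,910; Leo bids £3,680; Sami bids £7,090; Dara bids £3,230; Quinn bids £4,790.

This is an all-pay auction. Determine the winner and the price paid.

All-pay auction: the highest bidder wins the item, but every bidder pays their own bid.
Bids in order: 7,910 (Noor) > 7,500 (Uma) > 7,090 (Sami) > 5,470 (Vik) > 4,790 (Quinn) > 3,680 (Leo) > …
Noor is highest and takes the item; every bidder forfeits their bid.

Noor pays £7,910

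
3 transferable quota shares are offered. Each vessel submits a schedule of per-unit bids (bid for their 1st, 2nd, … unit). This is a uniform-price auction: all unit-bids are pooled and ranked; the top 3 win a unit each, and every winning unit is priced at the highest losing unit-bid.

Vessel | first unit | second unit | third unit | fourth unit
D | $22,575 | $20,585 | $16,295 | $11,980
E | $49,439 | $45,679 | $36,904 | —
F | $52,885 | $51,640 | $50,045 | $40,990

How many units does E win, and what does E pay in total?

All unit-bids, highest first — top 3: 52,885 (F-1), 51,640 (F-2), 50,045 (F-3)
Highest rejected unit-bid = $49,439.
E wins 0 unit(s) at $49,439 each.

E: 0 units, pays $0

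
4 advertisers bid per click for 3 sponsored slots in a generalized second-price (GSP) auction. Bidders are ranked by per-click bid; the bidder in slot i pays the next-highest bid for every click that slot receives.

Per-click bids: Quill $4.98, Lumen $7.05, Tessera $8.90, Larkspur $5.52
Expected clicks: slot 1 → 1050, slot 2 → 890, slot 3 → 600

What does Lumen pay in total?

Lumen pays $4912.80

Ranked by bid: $8.90 (Tessera) > $7.05 (Lumen) > $5.52 (Larkspur) > $4.98 (Quill)
Lumen holds slot 2 → pays next bid $5.52 × 890 clicks = $4912.80.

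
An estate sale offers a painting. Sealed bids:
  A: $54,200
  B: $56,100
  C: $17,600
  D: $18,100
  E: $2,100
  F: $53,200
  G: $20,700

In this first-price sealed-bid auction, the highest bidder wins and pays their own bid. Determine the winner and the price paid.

B pays $56,100

First-price sealed-bid auction: the highest bidder wins and pays their own bid.
Bids ranked: 56,100 (B) > 54,200 (A) > 53,200 (F) > 20,700 (G) > 18,100 (D) > 17,600 (C) > …
First-price: B pays what they bid, $56,100.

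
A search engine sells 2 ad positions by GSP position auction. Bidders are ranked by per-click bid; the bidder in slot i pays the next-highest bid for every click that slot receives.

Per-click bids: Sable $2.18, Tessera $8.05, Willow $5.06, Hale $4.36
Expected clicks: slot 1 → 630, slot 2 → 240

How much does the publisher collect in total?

Sorting advertisers: $8.05 (Tessera) > $5.06 (Willow) > $4.36 (Hale) > …
Slot 1: Tessera pays $5.06 × 630 = $3187.80
Slot 2: Willow pays $4.36 × 240 = $1046.40
Total = $4234.20

Total revenue: $4234.20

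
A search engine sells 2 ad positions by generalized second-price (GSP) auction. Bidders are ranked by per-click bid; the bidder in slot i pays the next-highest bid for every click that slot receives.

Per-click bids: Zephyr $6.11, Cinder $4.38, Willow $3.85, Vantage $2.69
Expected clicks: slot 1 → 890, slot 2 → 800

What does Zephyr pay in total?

Zephyr pays $3898.20

Sorting advertisers: $6.11 (Zephyr) > $4.38 (Cinder) > $3.85 (Willow) > …
Zephyr holds slot 1 → pays next bid $4.38 × 890 clicks = $3898.20.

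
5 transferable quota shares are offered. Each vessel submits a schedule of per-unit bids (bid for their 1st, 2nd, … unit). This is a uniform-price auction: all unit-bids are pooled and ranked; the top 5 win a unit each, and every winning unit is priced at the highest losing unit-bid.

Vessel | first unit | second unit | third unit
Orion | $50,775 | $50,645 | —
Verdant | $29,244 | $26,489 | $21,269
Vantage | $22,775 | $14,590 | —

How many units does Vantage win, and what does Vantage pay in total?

Merging the schedules and taking the best 5: 50,775 (Orion-1), 50,645 (Orion-2), 29,244 (Verdant-1), 26,489 (Verdant-2), 22,775 (Vantage-1)
The (k+1)-th unit-bid is $21,269.
Vantage wins 1 unit(s) at $21,269 each.

Vantage: 1 unit, pays $21,269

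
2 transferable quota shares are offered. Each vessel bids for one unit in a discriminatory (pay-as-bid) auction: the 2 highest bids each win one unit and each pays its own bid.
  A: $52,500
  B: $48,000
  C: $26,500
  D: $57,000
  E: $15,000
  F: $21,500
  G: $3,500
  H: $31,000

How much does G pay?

Sorting: 57,000 (D), 52,500 (A), 48,000 (B), 31,000 (H), …
Top 2: D, A.
G does not win → $0.

G pays $0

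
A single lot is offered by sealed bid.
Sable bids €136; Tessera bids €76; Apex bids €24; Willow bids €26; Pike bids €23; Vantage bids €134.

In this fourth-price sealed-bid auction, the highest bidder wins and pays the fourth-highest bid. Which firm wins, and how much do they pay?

Sable pays €26

Fourth-price sealed-bid auction: the highest bidder wins and pays the fourth-highest bid.
Bids in order: 136 (Sable) > 134 (Vantage) > 76 (Tessera) > 26 (Willow) > 24 (Apex) > 23 (Pike)
Sable wins; payment is bid #4 in the ranking = €26.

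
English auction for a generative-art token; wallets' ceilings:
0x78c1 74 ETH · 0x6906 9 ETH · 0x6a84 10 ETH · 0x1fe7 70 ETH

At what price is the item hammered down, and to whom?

0x78c1 wins at 70 ETH

Limits ranked: 74 (0x78c1) > 70 (0x1fe7) > 10 (0x6a84) > 9 (0x6906)
0x1fe7 is the last rival to drop out, at 70 ETH; 0x78c1 remains and wins at that price.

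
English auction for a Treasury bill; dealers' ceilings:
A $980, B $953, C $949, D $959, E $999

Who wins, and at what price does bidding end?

E wins at $980

Sorting limits: 999 (E) > 980 (A) > 959 (D) > 953 (B) > 949 (C)
Once the price passes $980, only E is left; the hammer falls at A's limit of $980.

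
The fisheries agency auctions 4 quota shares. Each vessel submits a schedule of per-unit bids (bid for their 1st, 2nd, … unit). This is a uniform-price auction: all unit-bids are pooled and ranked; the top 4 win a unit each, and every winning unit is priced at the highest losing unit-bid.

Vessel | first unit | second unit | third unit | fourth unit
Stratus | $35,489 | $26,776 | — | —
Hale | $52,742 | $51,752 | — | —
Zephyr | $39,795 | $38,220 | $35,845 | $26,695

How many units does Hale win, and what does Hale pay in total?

Merging the schedules and taking the best 4: 52,742 (Hale-1), 51,752 (Hale-2), 39,795 (Zephyr-1), 38,220 (Zephyr-2)
Highest rejected unit-bid = $35,845.
Hale wins 2 unit(s) at $35,845 each.

Hale: 2 units, pays $71,690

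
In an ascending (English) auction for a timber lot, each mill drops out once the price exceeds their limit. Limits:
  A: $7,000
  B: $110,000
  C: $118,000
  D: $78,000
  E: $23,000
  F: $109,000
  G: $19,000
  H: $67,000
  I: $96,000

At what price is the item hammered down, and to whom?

C wins at $110,000

Rule: the price rises until one bidder remains; the winner pays the price at which the last rival dropped out.
Limits in order: 118,000 (C) > 110,000 (B) > 109,000 (F) > 96,000 (I) > 78,000 (D) > 67,000 (H) > …
B is the last rival to drop out, at $110,000; C remains and wins at that price.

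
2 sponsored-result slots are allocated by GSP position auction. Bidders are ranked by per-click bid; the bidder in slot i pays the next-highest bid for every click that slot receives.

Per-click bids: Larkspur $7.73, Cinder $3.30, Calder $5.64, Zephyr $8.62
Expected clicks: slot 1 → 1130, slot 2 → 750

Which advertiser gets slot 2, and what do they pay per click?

Larkspur; $5.64 per click

Per-click bids in order: $8.62 (Zephyr) > $7.73 (Larkspur) > $5.64 (Calder) > …
Slot 2 goes to the second-ranked bidder, Larkspur, who pays the next bid down: $5.64/click.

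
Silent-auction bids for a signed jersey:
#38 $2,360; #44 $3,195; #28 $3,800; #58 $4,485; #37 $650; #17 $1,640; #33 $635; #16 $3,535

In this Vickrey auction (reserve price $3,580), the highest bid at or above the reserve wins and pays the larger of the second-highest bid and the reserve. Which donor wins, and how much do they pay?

Rule: the highest bid at or above the reserve wins and pays the larger of the second-highest bid and the reserve.
Bids ranked: 4,485 (#58) > 3,800 (#28) > 3,535 (#16) > 3,195 (#44) > 2,360 (#38) > 1,640 (#17) > …
Highest eligible bid: #58 at $4,485.
Second-highest bid $3,800 exceeds the reserve $3,580 → payment $3,800.

#58 pays $3,800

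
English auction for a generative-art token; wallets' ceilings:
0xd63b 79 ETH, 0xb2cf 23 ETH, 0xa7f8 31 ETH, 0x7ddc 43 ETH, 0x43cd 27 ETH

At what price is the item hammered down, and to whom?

0xd63b wins at 43 ETH

Limits in order: 79 (0xd63b) > 43 (0x7ddc) > 31 (0xa7f8) > 27 (0x43cd) > 23 (0xb2cf)
Bidding ends when 0x7ddc exits at 43 ETH; 0xd63b takes it.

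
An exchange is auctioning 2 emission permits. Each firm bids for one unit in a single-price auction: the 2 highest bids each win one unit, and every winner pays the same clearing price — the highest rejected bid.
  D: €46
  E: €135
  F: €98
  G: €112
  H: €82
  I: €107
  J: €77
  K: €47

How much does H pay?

H pays €0

Bids ranked high→low: 135 (E), 112 (G), 107 (I), 98 (F), …
The 2 highest are E, G.
Highest unsuccessful bid: €107 → clearing price.
H does not win → pays €0.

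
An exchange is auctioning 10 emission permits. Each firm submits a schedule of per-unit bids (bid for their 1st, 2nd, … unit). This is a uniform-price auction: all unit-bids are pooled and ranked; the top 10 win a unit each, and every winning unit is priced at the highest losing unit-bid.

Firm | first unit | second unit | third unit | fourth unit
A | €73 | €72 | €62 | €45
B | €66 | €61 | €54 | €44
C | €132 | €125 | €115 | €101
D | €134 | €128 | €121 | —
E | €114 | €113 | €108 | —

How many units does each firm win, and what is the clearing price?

Pooled unit-bids ranked (top 10): 134 (D-1), 132 (C-1), 128 (D-2), 125 (C-2), 121 (D-3), 115 (C-3), 114 (E-1), 113 (E-2), 108 (E-3), 101 (C-4)
First bid not allocated: €73.
Allocation: C 4, D 3, E 3.

C 4, D 3, E 3; clearing price €73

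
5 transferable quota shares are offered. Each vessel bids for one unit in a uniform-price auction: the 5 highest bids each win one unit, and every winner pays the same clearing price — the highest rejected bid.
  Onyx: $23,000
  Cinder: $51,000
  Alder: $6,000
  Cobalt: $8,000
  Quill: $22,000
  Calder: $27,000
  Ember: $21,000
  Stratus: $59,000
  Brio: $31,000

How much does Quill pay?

Sorting: 59,000 (Stratus), 51,000 (Cinder), 31,000 (Brio), 27,000 (Calder), 23,000 (Onyx), 22,000 (Quill), 21,000 (Ember), …
Winners (5 units): Stratus, Cinder, Brio, Calder, Onyx.
First losing bid is Quill's $22,000, which sets the uniform price.
Quill does not win → pays $0.

Quill pays $0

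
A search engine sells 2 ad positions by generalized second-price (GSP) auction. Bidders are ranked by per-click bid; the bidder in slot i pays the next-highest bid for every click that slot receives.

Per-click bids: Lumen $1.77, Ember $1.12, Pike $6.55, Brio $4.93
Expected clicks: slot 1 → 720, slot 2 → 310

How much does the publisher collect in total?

Total revenue: $4098.30

Per-click bids in order: $6.55 (Pike) > $4.93 (Brio) > $1.77 (Lumen) > …
Slot 1: Pike pays $4.93 × 720 = $3549.60
Slot 2: Brio pays $1.77 × 310 = $548.70
Total = $4098.30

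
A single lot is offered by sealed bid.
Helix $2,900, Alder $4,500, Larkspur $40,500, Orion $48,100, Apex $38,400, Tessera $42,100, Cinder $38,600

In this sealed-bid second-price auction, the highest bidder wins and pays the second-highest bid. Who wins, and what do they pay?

Orion pays $42,100

Bids ranked: 48,100 (Orion) > 42,100 (Tessera) > 40,500 (Larkspur) > 38,600 (Cinder) > 38,400 (Apex) > 4,500 (Alder) > …
Orion wins with the highest bid; price is set by the runner-up at $42,100.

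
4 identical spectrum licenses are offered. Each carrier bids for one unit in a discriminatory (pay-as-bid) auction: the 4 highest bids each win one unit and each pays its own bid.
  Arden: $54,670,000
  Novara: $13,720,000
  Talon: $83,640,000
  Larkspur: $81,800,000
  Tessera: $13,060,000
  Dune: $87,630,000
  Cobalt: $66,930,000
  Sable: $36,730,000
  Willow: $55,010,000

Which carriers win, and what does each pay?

Dune $87,630,000, Talon $83,640,000, Larkspur $81,800,000, Cobalt $66,930,000

Ordering the bids: 87,630,000 (Dune), 83,640,000 (Talon), 81,800,000 (Larkspur), 66,930,000 (Cobalt), 55,010,000 (Willow), 54,670,000 (Arden), …
Top 4: Dune, Talon, Larkspur, Cobalt.
Each winner pays its own bid: Dune $87,630,000, Talon $83,640,000, Larkspur $81,800,000, Cobalt $66,930,000.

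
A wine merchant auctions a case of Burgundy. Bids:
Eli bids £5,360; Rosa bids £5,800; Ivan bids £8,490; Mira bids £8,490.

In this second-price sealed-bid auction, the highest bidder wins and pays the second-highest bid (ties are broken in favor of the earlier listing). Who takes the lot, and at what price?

Second-price sealed-bid auction: the highest bidder wins and pays the second-highest bid.
Sorting bids: 8,490 (Ivan) > 8,490 (Mira) > 5,800 (Rosa) > 5,360 (Eli)
Ivan and Mira tie at £8,490; tie-break gives it to Ivan.
Second-price: Ivan pays Mira's bid of £8,490.

Ivan pays £8,490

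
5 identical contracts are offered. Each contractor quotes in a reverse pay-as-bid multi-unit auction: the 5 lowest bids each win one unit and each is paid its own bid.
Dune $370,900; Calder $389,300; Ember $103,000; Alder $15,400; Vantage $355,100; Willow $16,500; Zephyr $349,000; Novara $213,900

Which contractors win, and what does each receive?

Alder $15,400, Willow $16,500, Ember $103,000, Novara $213,900, Zephyr $349,000

Ordering the bids: 15,400 (Alder), 16,500 (Willow), 103,000 (Ember), 213,900 (Novara), 349,000 (Zephyr), 355,100 (Vantage), 370,900 (Dune), …
The 5 lowest are Alder, Willow, Ember, Novara, Zephyr.
Each winner is paid its own bid: Alder $15,400, Willow $16,500, Ember $103,000, Novara $213,900, Zephyr $349,000.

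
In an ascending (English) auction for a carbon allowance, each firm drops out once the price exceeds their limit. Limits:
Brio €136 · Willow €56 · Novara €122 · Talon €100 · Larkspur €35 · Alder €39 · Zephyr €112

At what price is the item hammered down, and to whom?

Brio wins at €122

Sorting limits: 136 (Brio) > 122 (Novara) > 112 (Zephyr) > 100 (Talon) > 56 (Willow) > 39 (Alder) > …
Bidding ends when Novara exits at €122; Brio takes it.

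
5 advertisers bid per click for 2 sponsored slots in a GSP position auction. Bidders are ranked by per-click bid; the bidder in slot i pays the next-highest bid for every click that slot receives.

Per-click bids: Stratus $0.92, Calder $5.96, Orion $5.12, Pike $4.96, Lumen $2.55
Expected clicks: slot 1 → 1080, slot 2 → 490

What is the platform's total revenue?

Total revenue: $7960.00

Per-click bids in order: $5.96 (Calder) > $5.12 (Orion) > $4.96 (Pike) > …
Slot 1: Calder pays $5.12 × 1080 = $5529.60
Slot 2: Orion pays $4.96 × 490 = $2430.40
Total = $7960.00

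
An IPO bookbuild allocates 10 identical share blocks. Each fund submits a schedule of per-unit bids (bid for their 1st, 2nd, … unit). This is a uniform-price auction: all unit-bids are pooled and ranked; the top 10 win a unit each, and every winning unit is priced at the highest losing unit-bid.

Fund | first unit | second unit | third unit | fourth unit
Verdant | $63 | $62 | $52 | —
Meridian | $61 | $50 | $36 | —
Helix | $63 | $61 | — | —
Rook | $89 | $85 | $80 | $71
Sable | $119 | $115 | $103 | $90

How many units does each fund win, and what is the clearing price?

Helix 1, Rook 4, Sable 4, Verdant 1; clearing price $62

All unit-bids, highest first — top 10: 119 (Sable-1), 115 (Sable-2), 103 (Sable-3), 90 (Sable-4), 89 (Rook-1), 85 (Rook-2), 80 (Rook-3), 71 (Rook-4), 63 (Verdant-1), 63 (Helix-1)
Highest rejected unit-bid = $62.
Allocation: Helix 1, Rook 4, Sable 4, Verdant 1.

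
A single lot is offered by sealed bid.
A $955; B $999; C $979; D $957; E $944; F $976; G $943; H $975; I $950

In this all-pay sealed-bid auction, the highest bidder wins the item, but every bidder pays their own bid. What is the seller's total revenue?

Total revenue: $8,678

All-pay sealed-bid auction: the highest bidder wins the item, but every bidder pays their own bid.
Sorting bids: 999 (B) > 979 (C) > 976 (F) > 975 (H) > 957 (D) > 955 (A) > …
B wins with the top bid; all bids are sunk regardless.
Every bidder forfeits their bid regardless of winning.
Revenue = 955 + 999 + 979 + 957 + 944 + 976 + 943 + 975 + 950 = $8,678.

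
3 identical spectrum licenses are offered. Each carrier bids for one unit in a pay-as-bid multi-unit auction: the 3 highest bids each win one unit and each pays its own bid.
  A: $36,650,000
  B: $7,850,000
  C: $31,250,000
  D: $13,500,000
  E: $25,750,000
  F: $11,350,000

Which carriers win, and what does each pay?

A $36,650,000, C $31,250,000, E $25,750,000

Ordering the bids: 36,650,000 (A), 31,250,000 (C), 25,750,000 (E), 13,500,000 (D), 11,350,000 (F), …
Top 3: A, C, E.
Each winner pays its own bid: A $36,650,000, C $31,250,000, E $25,750,000.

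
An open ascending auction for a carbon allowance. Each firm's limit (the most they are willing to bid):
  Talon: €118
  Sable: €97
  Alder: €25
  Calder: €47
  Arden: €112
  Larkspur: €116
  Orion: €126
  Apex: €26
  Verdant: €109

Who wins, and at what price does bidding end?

Limits in order: 126 (Orion) > 118 (Talon) > 116 (Larkspur) > 112 (Arden) > 109 (Verdant) > 97 (Sable) > …
Talon is the last rival to drop out, at €118; Orion remains and wins at that price.

Orion wins at €118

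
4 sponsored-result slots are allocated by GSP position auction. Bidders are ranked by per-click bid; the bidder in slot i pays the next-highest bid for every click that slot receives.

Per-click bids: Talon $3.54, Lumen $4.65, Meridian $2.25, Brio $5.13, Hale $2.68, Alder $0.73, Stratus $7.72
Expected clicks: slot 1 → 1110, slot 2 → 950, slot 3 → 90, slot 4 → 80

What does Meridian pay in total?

Per-click bids in order: $7.72 (Stratus) > $5.13 (Brio) > $4.65 (Lumen) > $3.54 (Talon) > $2.68 (Hale) > …
Meridian ranks below slot 4 → no slot, pays nothing.

Meridian pays $0.00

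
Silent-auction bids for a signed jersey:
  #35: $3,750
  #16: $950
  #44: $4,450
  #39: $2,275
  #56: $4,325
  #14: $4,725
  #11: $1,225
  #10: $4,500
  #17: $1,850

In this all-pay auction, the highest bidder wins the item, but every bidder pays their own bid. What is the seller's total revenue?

Total revenue: $28,050

All-pay auction: the highest bidder wins the item, but every bidder pays their own bid.
Sorting bids: 4,725 (#14) > 4,500 (#10) > 4,450 (#44) > 4,325 (#56) > 3,750 (#35) > 2,275 (#39) > …
Every bidder forfeits their bid regardless of winning.
Revenue = 3,750 + 950 + 4,450 + 2,275 + 4,325 + 4,725 + 1,225 + 4,500 + 1,850 = $28,050.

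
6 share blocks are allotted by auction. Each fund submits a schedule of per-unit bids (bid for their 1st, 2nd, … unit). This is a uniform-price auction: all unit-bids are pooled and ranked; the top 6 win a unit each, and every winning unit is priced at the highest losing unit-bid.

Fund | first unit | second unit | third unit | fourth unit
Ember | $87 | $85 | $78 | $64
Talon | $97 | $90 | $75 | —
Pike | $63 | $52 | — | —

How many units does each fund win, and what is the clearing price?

All unit-bids, highest first — top 6: 97 (Talon-1), 90 (Talon-2), 87 (Ember-1), 85 (Ember-2), 78 (Ember-3), 75 (Talon-3)
First bid not allocated: $64.
Allocation: Ember 3, Talon 3.

Ember 3, Talon 3; clearing price $64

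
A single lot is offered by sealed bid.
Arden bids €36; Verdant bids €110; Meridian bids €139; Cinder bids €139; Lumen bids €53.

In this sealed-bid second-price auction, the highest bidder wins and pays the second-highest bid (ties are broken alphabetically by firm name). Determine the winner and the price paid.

Cinder pays €139

Rule: the highest bidder wins and pays the second-highest bid.
Sorting bids: 139 (Cinder) > 139 (Meridian) > 110 (Verdant) > 53 (Lumen) > 36 (Arden)
Cinder and Meridian tie at €139; tie-break gives it to Cinder.
Cinder wins with the highest bid; price is set by the runner-up at €139.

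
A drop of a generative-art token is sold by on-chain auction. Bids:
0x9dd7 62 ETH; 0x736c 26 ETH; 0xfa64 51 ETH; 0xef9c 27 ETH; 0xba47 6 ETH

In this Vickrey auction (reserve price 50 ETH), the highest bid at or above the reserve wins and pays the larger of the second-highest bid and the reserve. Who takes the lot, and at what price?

Vickrey auction (reserve price 50 ETH): the highest bid at or above the reserve wins and pays the larger of the second-highest bid and the reserve.
Bids in order: 62 (0x9dd7) > 51 (0xfa64) > 27 (0xef9c) > 26 (0x736c) > 6 (0xba47)
0x9dd7 has the top bid at or above the reserve (62 ETH).
max(second-highest 51 ETH, reserve 50 ETH) = 51 ETH; the reserve does not bind.

0x9dd7 pays 51 ETH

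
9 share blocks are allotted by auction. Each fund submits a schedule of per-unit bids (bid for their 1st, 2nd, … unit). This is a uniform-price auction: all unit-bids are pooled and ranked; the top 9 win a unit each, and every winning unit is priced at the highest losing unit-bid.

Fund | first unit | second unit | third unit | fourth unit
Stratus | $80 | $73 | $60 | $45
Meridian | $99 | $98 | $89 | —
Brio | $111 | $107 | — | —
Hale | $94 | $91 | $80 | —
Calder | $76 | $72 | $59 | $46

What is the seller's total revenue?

Merging the schedules and taking the best 9: 111 (Brio-1), 107 (Brio-2), 99 (Meridian-1), 98 (Meridian-2), 94 (Hale-1), 91 (Hale-2), 89 (Meridian-3), 80 (Stratus-1), 80 (Hale-3)
The (k+1)-th unit-bid is $76.
Allocation: Brio 2, Hale 3, Meridian 3, Stratus 1. Every unit priced at $76.
Revenue = 9 × 76 = $684.

Total revenue: $684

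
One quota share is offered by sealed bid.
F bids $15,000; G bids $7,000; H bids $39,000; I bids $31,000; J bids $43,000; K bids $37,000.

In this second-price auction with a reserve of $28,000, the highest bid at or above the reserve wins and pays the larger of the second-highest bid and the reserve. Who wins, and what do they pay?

Sorting bids: 43,000 (J) > 39,000 (H) > 37,000 (K) > 31,000 (I) > 15,000 (F) > 7,000 (G)
J has the top bid at or above the reserve ($43,000).
max(second-highest $39,000, reserve $28,000) = $39,000; the reserve does not bind.

J pays $39,000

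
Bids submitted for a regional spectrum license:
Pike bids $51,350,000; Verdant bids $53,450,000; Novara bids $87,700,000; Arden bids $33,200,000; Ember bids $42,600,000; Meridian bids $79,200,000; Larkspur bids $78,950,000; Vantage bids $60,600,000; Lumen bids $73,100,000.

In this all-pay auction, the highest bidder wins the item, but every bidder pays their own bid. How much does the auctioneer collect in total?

Total revenue: $560,150,000

Rule: the highest bidder wins the item, but every bidder pays their own bid.
Bids ranked: 87,700,000 (Novara) > 79,200,000 (Meridian) > 78,950,000 (Larkspur) > 73,100,000 (Lumen) > 60,600,000 (Vantage) > 53,450,000 (Verdant) > …
Every bidder forfeits their bid regardless of winning.
Revenue = 51,350,000 + 53,450,000 + 87,700,000 + 33,200,000 + 42,600,000 + 79,200,000 + 78,950,000 + 60,600,000 + 73,100,000 = $560,150,000.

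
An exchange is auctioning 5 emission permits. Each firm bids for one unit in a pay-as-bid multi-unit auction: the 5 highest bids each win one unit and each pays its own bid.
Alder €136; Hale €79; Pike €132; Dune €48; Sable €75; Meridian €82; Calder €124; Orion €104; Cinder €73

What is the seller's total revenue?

Total revenue: €578

Ordering the bids: 136 (Alder), 132 (Pike), 124 (Calder), 104 (Orion), 82 (Meridian), 79 (Hale), 75 (Sable), …
Top 5: Alder, Pike, Calder, Orion, Meridian.
Total revenue = 136 + 132 + 124 + 104 + 82 = €578.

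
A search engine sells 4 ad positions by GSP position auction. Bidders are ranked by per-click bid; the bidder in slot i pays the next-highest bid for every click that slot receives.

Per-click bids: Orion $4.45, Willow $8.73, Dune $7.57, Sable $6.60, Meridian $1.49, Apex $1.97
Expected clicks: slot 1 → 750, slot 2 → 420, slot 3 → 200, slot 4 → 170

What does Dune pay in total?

Dune pays $2772.00

Ranked by bid: $8.73 (Willow) > $7.57 (Dune) > $6.60 (Sable) > $4.45 (Orion) > $1.97 (Apex) > …
Dune holds slot 2 → pays next bid $6.60 × 420 clicks = $2772.00.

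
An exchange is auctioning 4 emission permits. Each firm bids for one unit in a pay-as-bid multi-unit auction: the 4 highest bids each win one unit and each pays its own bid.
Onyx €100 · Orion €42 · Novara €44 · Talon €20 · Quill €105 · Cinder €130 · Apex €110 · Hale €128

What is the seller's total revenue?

Total revenue: €473

Sorting: 130 (Cinder), 128 (Hale), 110 (Apex), 105 (Quill), 100 (Onyx), 44 (Novara), …
The 4 highest are Cinder, Hale, Apex, Quill.
Total revenue = 130 + 128 + 110 + 105 = €473.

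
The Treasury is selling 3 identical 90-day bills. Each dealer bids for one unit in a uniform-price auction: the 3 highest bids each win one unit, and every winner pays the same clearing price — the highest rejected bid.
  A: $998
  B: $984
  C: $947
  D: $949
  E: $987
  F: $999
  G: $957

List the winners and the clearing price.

F, A, E; each pays $984

Sorting: 999 (F), 998 (A), 987 (E), 984 (B), 957 (G), …
Winners (3 units): F, A, E.
First losing bid is B's $984, which sets the uniform price.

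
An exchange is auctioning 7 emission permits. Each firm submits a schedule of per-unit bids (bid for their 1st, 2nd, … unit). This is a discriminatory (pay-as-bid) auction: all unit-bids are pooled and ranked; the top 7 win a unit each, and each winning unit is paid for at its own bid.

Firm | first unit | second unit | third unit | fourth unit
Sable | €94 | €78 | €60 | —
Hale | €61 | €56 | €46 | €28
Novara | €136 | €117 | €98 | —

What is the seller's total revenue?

Total revenue: €644

Merging the schedules and taking the best 7: 136 (Novara-1), 117 (Novara-2), 98 (Novara-3), 94 (Sable-1), 78 (Sable-2), 61 (Hale-1), 60 (Sable-3)
Next rejected bid: €56 (not a price — pay-as-bid).
Each winning unit pays its own bid.
Revenue = 136 + 117 + 98 + 94 + 78 + 61 + 60 = €644.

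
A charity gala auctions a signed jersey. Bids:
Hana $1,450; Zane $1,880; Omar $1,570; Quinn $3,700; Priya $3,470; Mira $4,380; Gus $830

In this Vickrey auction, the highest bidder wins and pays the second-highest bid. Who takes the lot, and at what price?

Mira pays $3,700

Bids ranked: 4,380 (Mira) > 3,700 (Quinn) > 3,470 (Priya) > 1,880 (Zane) > 1,570 (Omar) > 1,450 (Hana) > …
Mira wins with the highest bid; price is set by the runner-up at $3,700.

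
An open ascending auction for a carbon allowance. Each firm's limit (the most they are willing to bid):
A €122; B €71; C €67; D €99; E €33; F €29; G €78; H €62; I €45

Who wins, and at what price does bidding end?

A wins at €99

Sorting limits: 122 (A) > 99 (D) > 78 (G) > 71 (B) > 67 (C) > 62 (H) > …
D is the last rival to drop out, at €99; A remains and wins at that price.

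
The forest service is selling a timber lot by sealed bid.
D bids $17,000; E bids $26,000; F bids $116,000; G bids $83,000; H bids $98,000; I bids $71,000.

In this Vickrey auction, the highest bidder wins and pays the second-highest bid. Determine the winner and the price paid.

Bids ranked: 116,000 (F) > 98,000 (H) > 83,000 (G) > 71,000 (I) > 26,000 (E) > 17,000 (D)
F is highest; pays the second-highest bid, $98,000.

F pays $98,000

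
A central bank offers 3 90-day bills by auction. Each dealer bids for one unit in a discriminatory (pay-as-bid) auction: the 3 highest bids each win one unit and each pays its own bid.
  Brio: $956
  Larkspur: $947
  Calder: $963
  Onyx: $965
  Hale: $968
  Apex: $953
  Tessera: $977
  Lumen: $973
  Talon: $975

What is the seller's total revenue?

Total revenue: $2,925

Ordering the bids: 977 (Tessera), 975 (Talon), 973 (Lumen), 968 (Hale), 965 (Onyx), …
Winners (3 units): Tessera, Talon, Lumen.
Total revenue = 977 + 975 + 973 = $2,925.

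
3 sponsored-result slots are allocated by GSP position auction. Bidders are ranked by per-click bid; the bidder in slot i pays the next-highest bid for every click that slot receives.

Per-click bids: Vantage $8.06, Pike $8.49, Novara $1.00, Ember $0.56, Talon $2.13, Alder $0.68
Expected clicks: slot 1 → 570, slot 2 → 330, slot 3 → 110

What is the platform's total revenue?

Ranked by bid: $8.49 (Pike) > $8.06 (Vantage) > $2.13 (Talon) > $1.00 (Novara) > …
Slot 1: Pike pays $8.06 × 570 = $4594.20
Slot 2: Vantage pays $2.13 × 330 = $702.90
Slot 3: Talon pays $1.00 × 110 = $110.00
Total = $5407.10

Total revenue: $5407.10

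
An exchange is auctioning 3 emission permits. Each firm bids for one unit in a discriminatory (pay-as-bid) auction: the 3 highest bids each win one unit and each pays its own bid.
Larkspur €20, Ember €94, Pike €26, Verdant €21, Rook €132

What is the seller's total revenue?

Total revenue: €252

Sorting: 132 (Rook), 94 (Ember), 26 (Pike), 21 (Verdant), 20 (Larkspur)
Top 3: Rook, Ember, Pike.
Total revenue = 132 + 94 + 26 = €252.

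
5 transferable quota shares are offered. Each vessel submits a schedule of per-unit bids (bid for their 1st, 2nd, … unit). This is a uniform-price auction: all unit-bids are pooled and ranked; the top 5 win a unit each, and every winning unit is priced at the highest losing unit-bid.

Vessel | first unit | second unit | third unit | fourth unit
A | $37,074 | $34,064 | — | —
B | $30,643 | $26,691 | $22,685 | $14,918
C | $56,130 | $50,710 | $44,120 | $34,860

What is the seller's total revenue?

Total revenue: $170,320

All unit-bids, highest first — top 5: 56,130 (C-1), 50,710 (C-2), 44,120 (C-3), 37,074 (A-1), 34,860 (C-4)
Highest rejected unit-bid = $34,064.
Allocation: A 1, C 4. Every unit priced at $34,064.
Revenue = 5 × 34,064 = $170,320.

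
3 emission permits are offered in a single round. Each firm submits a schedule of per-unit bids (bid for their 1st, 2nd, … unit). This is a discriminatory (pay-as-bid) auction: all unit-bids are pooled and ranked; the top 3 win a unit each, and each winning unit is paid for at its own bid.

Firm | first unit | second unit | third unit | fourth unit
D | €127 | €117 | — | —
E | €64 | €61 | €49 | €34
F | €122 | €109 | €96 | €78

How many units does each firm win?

D 2, F 1

Merging the schedules and taking the best 3: 127 (D-1), 122 (F-1), 117 (D-2)
Next rejected bid: €109 (not a price — pay-as-bid).
Allocation: D 2, F 1.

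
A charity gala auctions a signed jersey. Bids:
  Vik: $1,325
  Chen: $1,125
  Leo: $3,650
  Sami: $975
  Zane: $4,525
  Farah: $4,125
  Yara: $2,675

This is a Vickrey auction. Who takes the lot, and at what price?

Bids ranked: 4,525 (Zane) > 4,125 (Farah) > 3,650 (Leo) > 2,675 (Yara) > 1,325 (Vik) > 1,125 (Chen) > …
Second-price: Zane pays Farah's bid of $4,125.

Zane pays $4,125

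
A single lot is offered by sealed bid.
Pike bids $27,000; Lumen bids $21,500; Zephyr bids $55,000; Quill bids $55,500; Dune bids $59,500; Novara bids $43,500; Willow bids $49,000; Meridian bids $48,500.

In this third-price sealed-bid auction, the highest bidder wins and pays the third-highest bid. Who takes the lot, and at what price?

Third-price sealed-bid auction: the highest bidder wins and pays the third-highest bid.
Sorting bids: 59,500 (Dune) > 55,500 (Quill) > 55,000 (Zephyr) > 49,000 (Willow) > 48,500 (Meridian) > 43,500 (Novara) > …
Dune wins; payment is bid #3 in the ranking = $55,000.

Dune pays $55,000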